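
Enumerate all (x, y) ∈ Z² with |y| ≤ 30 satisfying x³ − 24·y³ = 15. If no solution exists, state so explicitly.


The equation is x³ - 24y³ = 15. For fixed y, x³ = 24·y³ + 15, so a solution requires the RHS to be a perfect cube.
Strategy: iterate y from -30 to 30, compute RHS = 24·y³ + 15, and check whether it is a (positive or negative) perfect cube.
Check small values of y:
  y = 0: RHS = 15 is not a perfect cube.
  y = 1: RHS = 39 is not a perfect cube.
  y = -1: RHS = -9 is not a perfect cube.
  y = 2: RHS = 207 is not a perfect cube.
  y = -2: RHS = -177 is not a perfect cube.
  y = 3: RHS = 663 is not a perfect cube.
  y = -3: RHS = -633 is not a perfect cube.
Continuing the search up to |y| = 30 finds no solutions either.
No (x, y) in the scanned range satisfies the equation.

No integer solutions with |y| ≤ 30.


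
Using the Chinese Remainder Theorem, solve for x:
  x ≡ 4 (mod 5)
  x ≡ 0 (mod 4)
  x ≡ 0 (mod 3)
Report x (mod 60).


Moduli 5, 4, 3 are pairwise coprime; by CRT there is a unique solution modulo M = 5 · 4 · 3 = 60.
Solve pairwise, accumulating the modulus:
  Start with x ≡ 4 (mod 5).
  Combine with x ≡ 0 (mod 4): since gcd(5, 4) = 1, we get a unique residue mod 20.
    Write x = 4 + 5·t and substitute into x ≡ 0 (mod 4): 5·t ≡ 0 − 4 = -4 (mod 4).
    Reduce coefficients mod 4: 1·t ≡ 0 (mod 4).
    So t ≡ 0 (mod 4).
    Then x = 4 + 5·0 = 4, valid modulo lcm(5, 4) = 20: x ≡ 4 (mod 20).
  Combine with x ≡ 0 (mod 3): since gcd(20, 3) = 1, we get a unique residue mod 60.
    Write x = 4 + 20·t and substitute into x ≡ 0 (mod 3): 20·t ≡ 0 − 4 = -4 (mod 3).
    Reduce coefficients mod 3: 2·t ≡ 2 (mod 3).
    The inverse of 2 mod 3 is 2 (since 2·2 = 4 = 1·3 + 1), so t ≡ 2·2 = 4 ≡ 1 (mod 3).
    Then x = 4 + 20·1 = 24, valid modulo lcm(20, 3) = 60: x ≡ 24 (mod 60).
Verify: 24 mod 5 = 4 ✓, 24 mod 4 = 0 ✓, 24 mod 3 = 0 ✓.

x ≡ 24 (mod 60).


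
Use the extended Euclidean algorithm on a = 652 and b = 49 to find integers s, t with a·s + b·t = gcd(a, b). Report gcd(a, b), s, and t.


Euclidean algorithm on (652, 49) — divide until remainder is 0:
  652 = 13 · 49 + 15
  49 = 3 · 15 + 4
  15 = 3 · 4 + 3
  4 = 1 · 3 + 1
  3 = 3 · 1 + 0
gcd(652, 49) = 1.
Track Bezout coefficients alongside the remainders: start with r₀ = 652 = a·1 + b·0 (s = 1, t = 0) and r₁ = 49 = a·0 + b·1 (s = 0, t = 1); each new remainder r_{k+1} = r_{k-1} − q_k·r_k inherits s_{k+1} = s_{k-1} − q_k·s_k, t_{k+1} = t_{k-1} − q_k·t_k, so r_k = a·s_k + b·t_k at every step:
  q = 13: r = 15, s = 1 − 13·0 = 1, t = 0 − 13·1 = -13  (check: 652·1 + 49·(-13) = 15)
  q = 3: r = 4, s = 0 − 3·1 = -3, t = 1 − 3·(-13) = 40  (check: 652·(-3) + 49·40 = 4)
  q = 3: r = 3, s = 1 − 3·(-3) = 10, t = -13 − 3·40 = -133  (check: 652·10 + 49·(-133) = 3)
  q = 1: r = 1, s = -3 − 1·10 = -13, t = 40 − 1·(-133) = 173  (check: 652·(-13) + 49·173 = 1)
The row with r = 1 (the gcd) gives the Bezout coefficients s = -13, t = 173.
Result: 652 · (-13) + 49 · (173) = 1.

gcd(652, 49) = 1; s = -13, t = 173 (check: 652·(-13) + 49·173 = 1).


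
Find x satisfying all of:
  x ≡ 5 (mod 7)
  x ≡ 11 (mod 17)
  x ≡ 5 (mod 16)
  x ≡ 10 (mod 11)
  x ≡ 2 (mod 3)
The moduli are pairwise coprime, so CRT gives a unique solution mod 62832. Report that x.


Product of moduli M = 7 · 17 · 16 · 11 · 3 = 62832.
Merge one congruence at a time:
  Start: x ≡ 5 (mod 7).
  Combine with x ≡ 11 (mod 17); new modulus lcm = 119.
    Write x = 5 + 7·t and substitute into x ≡ 11 (mod 17): 7·t ≡ 11 − 5 = 6 (mod 17).
    The inverse of 7 mod 17 is 5 (since 7·5 = 35 = 2·17 + 1), so t ≡ 5·6 = 30 ≡ 13 (mod 17).
    Then x = 5 + 7·13 = 96, valid modulo lcm(7, 17) = 119: x ≡ 96 (mod 119).
  Combine with x ≡ 5 (mod 16); new modulus lcm = 1904.
    Write x = 96 + 119·t and substitute into x ≡ 5 (mod 16): 119·t ≡ 5 − 96 = -91 (mod 16).
    Reduce coefficients mod 16: 7·t ≡ 5 (mod 16).
    The inverse of 7 mod 16 is 7 (since 7·7 = 49 = 3·16 + 1), so t ≡ 7·5 = 35 ≡ 3 (mod 16).
    Then x = 96 + 119·3 = 453, valid modulo lcm(119, 16) = 1904: x ≡ 453 (mod 1904).
  Combine with x ≡ 10 (mod 11); new modulus lcm = 20944.
    Write x = 453 + 1904·t and substitute into x ≡ 10 (mod 11): 1904·t ≡ 10 − 453 = -443 (mod 11).
    Reduce coefficients mod 11: 1·t ≡ 8 (mod 11).
    So t ≡ 8 (mod 11).
    Then x = 453 + 1904·8 = 15685, valid modulo lcm(1904, 11) = 20944: x ≡ 15685 (mod 20944).
  Combine with x ≡ 2 (mod 3); new modulus lcm = 62832.
    Write x = 15685 + 20944·t and substitute into x ≡ 2 (mod 3): 20944·t ≡ 2 − 15685 = -15683 (mod 3).
    Reduce coefficients mod 3: 1·t ≡ 1 (mod 3).
    So t ≡ 1 (mod 3).
    Then x = 15685 + 20944·1 = 36629, valid modulo lcm(20944, 3) = 62832: x ≡ 36629 (mod 62832).
Verify against each original: 36629 mod 7 = 5, 36629 mod 17 = 11, 36629 mod 16 = 5, 36629 mod 11 = 10, 36629 mod 3 = 2.

x ≡ 36629 (mod 62832).


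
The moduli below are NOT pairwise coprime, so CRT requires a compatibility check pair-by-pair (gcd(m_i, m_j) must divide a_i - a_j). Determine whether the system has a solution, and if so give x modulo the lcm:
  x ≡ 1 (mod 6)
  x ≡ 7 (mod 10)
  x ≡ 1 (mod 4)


Moduli 6, 10, 4 are not pairwise coprime, so CRT works modulo lcm(m_i) when all pairwise compatibility conditions hold.
Pairwise compatibility: gcd(m_i, m_j) must divide a_i - a_j for every pair.
Merge one congruence at a time:
  Start: x ≡ 1 (mod 6).
  Combine with x ≡ 7 (mod 10): gcd(6, 10) = 2; 7 - 1 = 6, which IS divisible by 2, so compatible.
    Write x = 1 + 6·t and substitute into x ≡ 7 (mod 10): 6·t ≡ 7 − 1 = 6 (mod 10).
    Divide the congruence (and modulus) by g = 2: 3·t ≡ 3 (mod 5).
    The inverse of 3 mod 5 is 2 (since 3·2 = 6 = 1·5 + 1), so t ≡ 2·3 = 6 ≡ 1 (mod 5).
    Then x = 1 + 6·1 = 7, valid modulo lcm(6, 10) = 30: x ≡ 7 (mod 30).
  Combine with x ≡ 1 (mod 4): gcd(30, 4) = 2; 1 - 7 = -6, which IS divisible by 2, so compatible.
    Write x = 7 + 30·t and substitute into x ≡ 1 (mod 4): 30·t ≡ 1 − 7 = -6 (mod 4).
    Divide the congruence (and modulus) by g = 2: 15·t ≡ -3 (mod 2).
    Reduce coefficients mod 2: 1·t ≡ 1 (mod 2).
    So t ≡ 1 (mod 2).
    Then x = 7 + 30·1 = 37, valid modulo lcm(30, 4) = 60: x ≡ 37 (mod 60).
Verify: 37 mod 6 = 1, 37 mod 10 = 7, 37 mod 4 = 1.

x ≡ 37 (mod 60).


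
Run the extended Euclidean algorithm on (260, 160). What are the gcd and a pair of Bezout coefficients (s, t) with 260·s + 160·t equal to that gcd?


Euclidean algorithm on (260, 160) — divide until remainder is 0:
  260 = 1 · 160 + 100
  160 = 1 · 100 + 60
  100 = 1 · 60 + 40
  60 = 1 · 40 + 20
  40 = 2 · 20 + 0
gcd(260, 160) = 20.
Track Bezout coefficients alongside the remainders: start with r₀ = 260 = a·1 + b·0 (s = 1, t = 0) and r₁ = 160 = a·0 + b·1 (s = 0, t = 1); each new remainder r_{k+1} = r_{k-1} − q_k·r_k inherits s_{k+1} = s_{k-1} − q_k·s_k, t_{k+1} = t_{k-1} − q_k·t_k, so r_k = a·s_k + b·t_k at every step:
  q = 1: r = 100, s = 1 − 1·0 = 1, t = 0 − 1·1 = -1  (check: 260·1 + 160·(-1) = 100)
  q = 1: r = 60, s = 0 − 1·1 = -1, t = 1 − 1·(-1) = 2  (check: 260·(-1) + 160·2 = 60)
  q = 1: r = 40, s = 1 − 1·(-1) = 2, t = -1 − 1·2 = -3  (check: 260·2 + 160·(-3) = 40)
  q = 1: r = 20, s = -1 − 1·2 = -3, t = 2 − 1·(-3) = 5  (check: 260·(-3) + 160·5 = 20)
The row with r = 20 (the gcd) gives the Bezout coefficients s = -3, t = 5.
Result: 260 · (-3) + 160 · (5) = 20.

gcd(260, 160) = 20; s = -3, t = 5 (check: 260·(-3) + 160·5 = 20).


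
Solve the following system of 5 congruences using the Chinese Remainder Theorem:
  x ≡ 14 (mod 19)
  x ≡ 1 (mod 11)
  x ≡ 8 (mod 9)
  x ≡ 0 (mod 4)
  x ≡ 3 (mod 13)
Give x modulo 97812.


Product of moduli M = 19 · 11 · 9 · 4 · 13 = 97812.
Merge one congruence at a time:
  Start: x ≡ 14 (mod 19).
  Combine with x ≡ 1 (mod 11); new modulus lcm = 209.
    Write x = 14 + 19·t and substitute into x ≡ 1 (mod 11): 19·t ≡ 1 − 14 = -13 (mod 11).
    Reduce coefficients mod 11: 8·t ≡ 9 (mod 11).
    The inverse of 8 mod 11 is 7 (since 8·7 = 56 = 5·11 + 1), so t ≡ 7·9 = 63 ≡ 8 (mod 11).
    Then x = 14 + 19·8 = 166, valid modulo lcm(19, 11) = 209: x ≡ 166 (mod 209).
  Combine with x ≡ 8 (mod 9); new modulus lcm = 1881.
    Write x = 166 + 209·t and substitute into x ≡ 8 (mod 9): 209·t ≡ 8 − 166 = -158 (mod 9).
    Reduce coefficients mod 9: 2·t ≡ 4 (mod 9).
    The inverse of 2 mod 9 is 5 (since 2·5 = 10 = 1·9 + 1), so t ≡ 5·4 = 20 ≡ 2 (mod 9).
    Then x = 166 + 209·2 = 584, valid modulo lcm(209, 9) = 1881: x ≡ 584 (mod 1881).
  Combine with x ≡ 0 (mod 4); new modulus lcm = 7524.
    Write x = 584 + 1881·t and substitute into x ≡ 0 (mod 4): 1881·t ≡ 0 − 584 = -584 (mod 4).
    Reduce coefficients mod 4: 1·t ≡ 0 (mod 4).
    So t ≡ 0 (mod 4).
    Then x = 584 + 1881·0 = 584, valid modulo lcm(1881, 4) = 7524: x ≡ 584 (mod 7524).
  Combine with x ≡ 3 (mod 13); new modulus lcm = 97812.
    Write x = 584 + 7524·t and substitute into x ≡ 3 (mod 13): 7524·t ≡ 3 − 584 = -581 (mod 13).
    Reduce coefficients mod 13: 10·t ≡ 4 (mod 13).
    The inverse of 10 mod 13 is 4 (since 10·4 = 40 = 3·13 + 1), so t ≡ 4·4 = 16 ≡ 3 (mod 13).
    Then x = 584 + 7524·3 = 23156, valid modulo lcm(7524, 13) = 97812: x ≡ 23156 (mod 97812).
Verify against each original: 23156 mod 19 = 14, 23156 mod 11 = 1, 23156 mod 9 = 8, 23156 mod 4 = 0, 23156 mod 13 = 3.

x ≡ 23156 (mod 97812).


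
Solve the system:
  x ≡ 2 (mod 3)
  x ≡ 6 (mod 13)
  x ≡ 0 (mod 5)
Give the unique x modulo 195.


Moduli 3, 13, 5 are pairwise coprime; by CRT there is a unique solution modulo M = 3 · 13 · 5 = 195.
Solve pairwise, accumulating the modulus:
  Start with x ≡ 2 (mod 3).
  Combine with x ≡ 6 (mod 13): since gcd(3, 13) = 1, we get a unique residue mod 39.
    Write x = 2 + 3·t and substitute into x ≡ 6 (mod 13): 3·t ≡ 6 − 2 = 4 (mod 13).
    The inverse of 3 mod 13 is 9 (since 3·9 = 27 = 2·13 + 1), so t ≡ 9·4 = 36 ≡ 10 (mod 13).
    Then x = 2 + 3·10 = 32, valid modulo lcm(3, 13) = 39: x ≡ 32 (mod 39).
  Combine with x ≡ 0 (mod 5): since gcd(39, 5) = 1, we get a unique residue mod 195.
    Write x = 32 + 39·t and substitute into x ≡ 0 (mod 5): 39·t ≡ 0 − 32 = -32 (mod 5).
    Reduce coefficients mod 5: 4·t ≡ 3 (mod 5).
    The inverse of 4 mod 5 is 4 (since 4·4 = 16 = 3·5 + 1), so t ≡ 4·3 = 12 ≡ 2 (mod 5).
    Then x = 32 + 39·2 = 110, valid modulo lcm(39, 5) = 195: x ≡ 110 (mod 195).
Verify: 110 mod 3 = 2 ✓, 110 mod 13 = 6 ✓, 110 mod 5 = 0 ✓.

x ≡ 110 (mod 195).


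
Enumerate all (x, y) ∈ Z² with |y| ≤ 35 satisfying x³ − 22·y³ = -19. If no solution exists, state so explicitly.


The equation is x³ - 22y³ = -19. For fixed y, x³ = 22·y³ − 19, so a solution requires the RHS to be a perfect cube.
Strategy: iterate y from -35 to 35, compute RHS = 22·y³ − 19, and check whether it is a (positive or negative) perfect cube.
Check small values of y:
  y = 0: RHS = -19 is not a perfect cube.
  y = 1: RHS = 3 is not a perfect cube.
  y = -1: RHS = -41 is not a perfect cube.
  y = 2: RHS = 157 is not a perfect cube.
  y = -2: RHS = -195 is not a perfect cube.
  y = 3: RHS = 575 is not a perfect cube.
  y = -3: RHS = -613 is not a perfect cube.
Continuing the search up to |y| = 35 finds no solutions either.
No (x, y) in the scanned range satisfies the equation.

No integer solutions with |y| ≤ 35.


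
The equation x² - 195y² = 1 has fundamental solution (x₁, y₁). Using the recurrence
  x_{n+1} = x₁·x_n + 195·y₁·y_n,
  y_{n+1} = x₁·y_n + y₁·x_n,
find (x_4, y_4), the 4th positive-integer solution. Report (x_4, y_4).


Step 1: Find the fundamental solution (x₁, y₁) of x² - 195y² = 1.
  Expand √195 as a continued fraction. a₀ = ⌊√195⌋ = 13; iterate m_{k+1} = d_k·a_k − m_k, d_{k+1} = (195 − m_{k+1}²)/d_k, a_{k+1} = ⌊(a₀ + m_{k+1})/d_{k+1}⌋ (starting m₀ = 0, d₀ = 1), with convergents p_k = a_k·p_{k-1} + p_{k-2}, q_k = a_k·q_{k-1} + q_{k-2} (p₋₁ = 1, q₋₁ = 0):
  k = 0: a₀ = 13; p₀/q₀ = 13/1; p₀² − 195·q₀² = 169 − 195 = -26.
  k = 1: m = 13, d = 26, a = ⌊(13 + 13)/26⌋ = 1; p/q = (1·13 + 1)/(1·1 + 0) = 14/1; p² − 195·q² = 196 − 195 = 1.
  The first convergent with p² − 195·q² = 1 gives the fundamental solution (x₁, y₁) = (14, 1).
Step 2: Apply the recurrence (x_{n+1}, y_{n+1}) = (x₁x_n + 195y₁y_n, x₁y_n + y₁x_n) repeatedly.
  From (x_1, y_1) = (14, 1): x_2 = 14·14 + 195·1·1 = 391; y_2 = 14·1 + 1·14 = 28.
  From (x_2, y_2) = (391, 28): x_3 = 14·391 + 195·1·28 = 10934; y_3 = 14·28 + 1·391 = 783.
  From (x_3, y_3) = (10934, 783): x_4 = 14·10934 + 195·1·783 = 305761; y_4 = 14·783 + 1·10934 = 21896.
Step 3: Verify x_4² - 195·y_4² = 93489789121 - 93489789120 = 1 (should be 1). ✓

(x_1, y_1) = (14, 1); (x_4, y_4) = (305761, 21896).


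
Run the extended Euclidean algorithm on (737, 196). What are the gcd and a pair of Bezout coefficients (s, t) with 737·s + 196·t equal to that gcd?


Euclidean algorithm on (737, 196) — divide until remainder is 0:
  737 = 3 · 196 + 149
  196 = 1 · 149 + 47
  149 = 3 · 47 + 8
  47 = 5 · 8 + 7
  8 = 1 · 7 + 1
  7 = 7 · 1 + 0
gcd(737, 196) = 1.
Track Bezout coefficients alongside the remainders: start with r₀ = 737 = a·1 + b·0 (s = 1, t = 0) and r₁ = 196 = a·0 + b·1 (s = 0, t = 1); each new remainder r_{k+1} = r_{k-1} − q_k·r_k inherits s_{k+1} = s_{k-1} − q_k·s_k, t_{k+1} = t_{k-1} − q_k·t_k, so r_k = a·s_k + b·t_k at every step:
  q = 3: r = 149, s = 1 − 3·0 = 1, t = 0 − 3·1 = -3  (check: 737·1 + 196·(-3) = 149)
  q = 1: r = 47, s = 0 − 1·1 = -1, t = 1 − 1·(-3) = 4  (check: 737·(-1) + 196·4 = 47)
  q = 3: r = 8, s = 1 − 3·(-1) = 4, t = -3 − 3·4 = -15  (check: 737·4 + 196·(-15) = 8)
  q = 5: r = 7, s = -1 − 5·4 = -21, t = 4 − 5·(-15) = 79  (check: 737·(-21) + 196·79 = 7)
  q = 1: r = 1, s = 4 − 1·(-21) = 25, t = -15 − 1·79 = -94  (check: 737·25 + 196·(-94) = 1)
The row with r = 1 (the gcd) gives the Bezout coefficients s = 25, t = -94.
Result: 737 · (25) + 196 · (-94) = 1.

gcd(737, 196) = 1; s = 25, t = -94 (check: 737·25 + 196·(-94) = 1).


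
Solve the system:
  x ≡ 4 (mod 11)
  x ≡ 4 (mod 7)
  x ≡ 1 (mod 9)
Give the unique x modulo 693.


Moduli 11, 7, 9 are pairwise coprime; by CRT there is a unique solution modulo M = 11 · 7 · 9 = 693.
Solve pairwise, accumulating the modulus:
  Start with x ≡ 4 (mod 11).
  Combine with x ≡ 4 (mod 7): since gcd(11, 7) = 1, we get a unique residue mod 77.
    Write x = 4 + 11·t and substitute into x ≡ 4 (mod 7): 11·t ≡ 4 − 4 = 0 (mod 7).
    Reduce coefficients mod 7: 4·t ≡ 0 (mod 7).
    The inverse of 4 mod 7 is 2 (since 4·2 = 8 = 1·7 + 1), so t ≡ 2·0 = 0 ≡ 0 (mod 7).
    Then x = 4 + 11·0 = 4, valid modulo lcm(11, 7) = 77: x ≡ 4 (mod 77).
  Combine with x ≡ 1 (mod 9): since gcd(77, 9) = 1, we get a unique residue mod 693.
    Write x = 4 + 77·t and substitute into x ≡ 1 (mod 9): 77·t ≡ 1 − 4 = -3 (mod 9).
    Reduce coefficients mod 9: 5·t ≡ 6 (mod 9).
    The inverse of 5 mod 9 is 2 (since 5·2 = 10 = 1·9 + 1), so t ≡ 2·6 = 12 ≡ 3 (mod 9).
    Then x = 4 + 77·3 = 235, valid modulo lcm(77, 9) = 693: x ≡ 235 (mod 693).
Verify: 235 mod 11 = 4 ✓, 235 mod 7 = 4 ✓, 235 mod 9 = 1 ✓.

x ≡ 235 (mod 693).


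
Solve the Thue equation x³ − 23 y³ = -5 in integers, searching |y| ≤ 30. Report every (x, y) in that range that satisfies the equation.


The equation is x³ - 23y³ = -5. For fixed y, x³ = 23·y³ − 5, so a solution requires the RHS to be a perfect cube.
Strategy: iterate y from -30 to 30, compute RHS = 23·y³ − 5, and check whether it is a (positive or negative) perfect cube.
Check small values of y:
  y = 0: RHS = -5 is not a perfect cube.
  y = 1: RHS = 18 is not a perfect cube.
  y = -1: RHS = -28 is not a perfect cube.
  y = 2: RHS = 179 is not a perfect cube.
  y = -2: RHS = -189 is not a perfect cube.
  y = 3: RHS = 616 is not a perfect cube.
  y = -3: RHS = -626 is not a perfect cube.
Continuing the search up to |y| = 30 finds no solutions either.
No (x, y) in the scanned range satisfies the equation.

No integer solutions with |y| ≤ 30.


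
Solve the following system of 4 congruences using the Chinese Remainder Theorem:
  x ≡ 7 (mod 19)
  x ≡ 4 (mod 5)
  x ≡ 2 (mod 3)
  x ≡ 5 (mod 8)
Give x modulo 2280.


Product of moduli M = 19 · 5 · 3 · 8 = 2280.
Merge one congruence at a time:
  Start: x ≡ 7 (mod 19).
  Combine with x ≡ 4 (mod 5); new modulus lcm = 95.
    Write x = 7 + 19·t and substitute into x ≡ 4 (mod 5): 19·t ≡ 4 − 7 = -3 (mod 5).
    Reduce coefficients mod 5: 4·t ≡ 2 (mod 5).
    The inverse of 4 mod 5 is 4 (since 4·4 = 16 = 3·5 + 1), so t ≡ 4·2 = 8 ≡ 3 (mod 5).
    Then x = 7 + 19·3 = 64, valid modulo lcm(19, 5) = 95: x ≡ 64 (mod 95).
  Combine with x ≡ 2 (mod 3); new modulus lcm = 285.
    Write x = 64 + 95·t and substitute into x ≡ 2 (mod 3): 95·t ≡ 2 − 64 = -62 (mod 3).
    Reduce coefficients mod 3: 2·t ≡ 1 (mod 3).
    The inverse of 2 mod 3 is 2 (since 2·2 = 4 = 1·3 + 1), so t ≡ 2·1 = 2 ≡ 2 (mod 3).
    Then x = 64 + 95·2 = 254, valid modulo lcm(95, 3) = 285: x ≡ 254 (mod 285).
  Combine with x ≡ 5 (mod 8); new modulus lcm = 2280.
    Write x = 254 + 285·t and substitute into x ≡ 5 (mod 8): 285·t ≡ 5 − 254 = -249 (mod 8).
    Reduce coefficients mod 8: 5·t ≡ 7 (mod 8).
    The inverse of 5 mod 8 is 5 (since 5·5 = 25 = 3·8 + 1), so t ≡ 5·7 = 35 ≡ 3 (mod 8).
    Then x = 254 + 285·3 = 1109, valid modulo lcm(285, 8) = 2280: x ≡ 1109 (mod 2280).
Verify against each original: 1109 mod 19 = 7, 1109 mod 5 = 4, 1109 mod 3 = 2, 1109 mod 8 = 5.

x ≡ 1109 (mod 2280).


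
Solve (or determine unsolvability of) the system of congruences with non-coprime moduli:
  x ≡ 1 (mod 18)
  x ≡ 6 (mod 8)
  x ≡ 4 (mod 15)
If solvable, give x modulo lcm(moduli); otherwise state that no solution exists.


Moduli 18, 8, 15 are not pairwise coprime, so CRT works modulo lcm(m_i) when all pairwise compatibility conditions hold.
Pairwise compatibility: gcd(m_i, m_j) must divide a_i - a_j for every pair.
Merge one congruence at a time:
  Start: x ≡ 1 (mod 18).
  Combine with x ≡ 6 (mod 8): gcd(18, 8) = 2, and 6 - 1 = 5 is NOT divisible by 2.
    ⇒ system is inconsistent (no integer solution).

No solution (the system is inconsistent).


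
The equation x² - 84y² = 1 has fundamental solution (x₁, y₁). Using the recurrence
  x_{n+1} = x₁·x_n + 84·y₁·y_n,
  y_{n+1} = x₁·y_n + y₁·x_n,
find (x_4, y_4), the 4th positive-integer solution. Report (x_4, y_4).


Step 1: Find the fundamental solution (x₁, y₁) of x² - 84y² = 1.
  Expand √84 as a continued fraction. a₀ = ⌊√84⌋ = 9; iterate m_{k+1} = d_k·a_k − m_k, d_{k+1} = (84 − m_{k+1}²)/d_k, a_{k+1} = ⌊(a₀ + m_{k+1})/d_{k+1}⌋ (starting m₀ = 0, d₀ = 1), with convergents p_k = a_k·p_{k-1} + p_{k-2}, q_k = a_k·q_{k-1} + q_{k-2} (p₋₁ = 1, q₋₁ = 0):
  k = 0: a₀ = 9; p₀/q₀ = 9/1; p₀² − 84·q₀² = 81 − 84 = -3.
  k = 1: m = 9, d = 3, a = ⌊(9 + 9)/3⌋ = 6; p/q = (6·9 + 1)/(6·1 + 0) = 55/6; p² − 84·q² = 3025 − 3024 = 1.
  The first convergent with p² − 84·q² = 1 gives the fundamental solution (x₁, y₁) = (55, 6).
Step 2: Apply the recurrence (x_{n+1}, y_{n+1}) = (x₁x_n + 84y₁y_n, x₁y_n + y₁x_n) repeatedly.
  From (x_1, y_1) = (55, 6): x_2 = 55·55 + 84·6·6 = 6049; y_2 = 55·6 + 6·55 = 660.
  From (x_2, y_2) = (6049, 660): x_3 = 55·6049 + 84·6·660 = 665335; y_3 = 55·660 + 6·6049 = 72594.
  From (x_3, y_3) = (665335, 72594): x_4 = 55·665335 + 84·6·72594 = 73180801; y_4 = 55·72594 + 6·665335 = 7984680.
Step 3: Verify x_4² - 84·y_4² = 5355429635001601 - 5355429635001600 = 1 (should be 1). ✓

(x_1, y_1) = (55, 6); (x_4, y_4) = (73180801, 7984680).


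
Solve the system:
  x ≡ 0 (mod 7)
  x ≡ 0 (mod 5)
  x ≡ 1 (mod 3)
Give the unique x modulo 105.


Moduli 7, 5, 3 are pairwise coprime; by CRT there is a unique solution modulo M = 7 · 5 · 3 = 105.
Solve pairwise, accumulating the modulus:
  Start with x ≡ 0 (mod 7).
  Combine with x ≡ 0 (mod 5): since gcd(7, 5) = 1, we get a unique residue mod 35.
    Write x = 0 + 7·t and substitute into x ≡ 0 (mod 5): 7·t ≡ 0 − 0 = 0 (mod 5).
    Reduce coefficients mod 5: 2·t ≡ 0 (mod 5).
    The inverse of 2 mod 5 is 3 (since 2·3 = 6 = 1·5 + 1), so t ≡ 3·0 = 0 ≡ 0 (mod 5).
    Then x = 0 + 7·0 = 0, valid modulo lcm(7, 5) = 35: x ≡ 0 (mod 35).
  Combine with x ≡ 1 (mod 3): since gcd(35, 3) = 1, we get a unique residue mod 105.
    Write x = 0 + 35·t and substitute into x ≡ 1 (mod 3): 35·t ≡ 1 − 0 = 1 (mod 3).
    Reduce coefficients mod 3: 2·t ≡ 1 (mod 3).
    The inverse of 2 mod 3 is 2 (since 2·2 = 4 = 1·3 + 1), so t ≡ 2·1 = 2 ≡ 2 (mod 3).
    Then x = 0 + 35·2 = 70, valid modulo lcm(35, 3) = 105: x ≡ 70 (mod 105).
Verify: 70 mod 7 = 0 ✓, 70 mod 5 = 0 ✓, 70 mod 3 = 1 ✓.

x ≡ 70 (mod 105).


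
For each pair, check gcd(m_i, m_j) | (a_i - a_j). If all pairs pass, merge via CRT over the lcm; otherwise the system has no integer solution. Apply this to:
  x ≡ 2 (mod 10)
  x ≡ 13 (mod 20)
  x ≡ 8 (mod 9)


Moduli 10, 20, 9 are not pairwise coprime, so CRT works modulo lcm(m_i) when all pairwise compatibility conditions hold.
Pairwise compatibility: gcd(m_i, m_j) must divide a_i - a_j for every pair.
Merge one congruence at a time:
  Start: x ≡ 2 (mod 10).
  Combine with x ≡ 13 (mod 20): gcd(10, 20) = 10, and 13 - 2 = 11 is NOT divisible by 10.
    ⇒ system is inconsistent (no integer solution).

No solution (the system is inconsistent).


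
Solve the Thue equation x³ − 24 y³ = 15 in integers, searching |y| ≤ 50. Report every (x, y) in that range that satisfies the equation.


The equation is x³ - 24y³ = 15. For fixed y, x³ = 24·y³ + 15, so a solution requires the RHS to be a perfect cube.
Strategy: iterate y from -50 to 50, compute RHS = 24·y³ + 15, and check whether it is a (positive or negative) perfect cube.
Check small values of y:
  y = 0: RHS = 15 is not a perfect cube.
  y = 1: RHS = 39 is not a perfect cube.
  y = -1: RHS = -9 is not a perfect cube.
  y = 2: RHS = 207 is not a perfect cube.
  y = -2: RHS = -177 is not a perfect cube.
  y = 3: RHS = 663 is not a perfect cube.
  y = -3: RHS = -633 is not a perfect cube.
Continuing the search up to |y| = 50 finds no solutions either.
No (x, y) in the scanned range satisfies the equation.

No integer solutions with |y| ≤ 50.


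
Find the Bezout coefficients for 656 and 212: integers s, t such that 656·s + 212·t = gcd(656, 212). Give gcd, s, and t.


Euclidean algorithm on (656, 212) — divide until remainder is 0:
  656 = 3 · 212 + 20
  212 = 10 · 20 + 12
  20 = 1 · 12 + 8
  12 = 1 · 8 + 4
  8 = 2 · 4 + 0
gcd(656, 212) = 4.
Track Bezout coefficients alongside the remainders: start with r₀ = 656 = a·1 + b·0 (s = 1, t = 0) and r₁ = 212 = a·0 + b·1 (s = 0, t = 1); each new remainder r_{k+1} = r_{k-1} − q_k·r_k inherits s_{k+1} = s_{k-1} − q_k·s_k, t_{k+1} = t_{k-1} − q_k·t_k, so r_k = a·s_k + b·t_k at every step:
  q = 3: r = 20, s = 1 − 3·0 = 1, t = 0 − 3·1 = -3  (check: 656·1 + 212·(-3) = 20)
  q = 10: r = 12, s = 0 − 10·1 = -10, t = 1 − 10·(-3) = 31  (check: 656·(-10) + 212·31 = 12)
  q = 1: r = 8, s = 1 − 1·(-10) = 11, t = -3 − 1·31 = -34  (check: 656·11 + 212·(-34) = 8)
  q = 1: r = 4, s = -10 − 1·11 = -21, t = 31 − 1·(-34) = 65  (check: 656·(-21) + 212·65 = 4)
The row with r = 4 (the gcd) gives the Bezout coefficients s = -21, t = 65.
Result: 656 · (-21) + 212 · (65) = 4.

gcd(656, 212) = 4; s = -21, t = 65 (check: 656·(-21) + 212·65 = 4).


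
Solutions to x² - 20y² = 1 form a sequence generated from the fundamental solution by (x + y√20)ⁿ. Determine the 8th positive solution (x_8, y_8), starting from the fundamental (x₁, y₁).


Step 1: Find the fundamental solution (x₁, y₁) of x² - 20y² = 1.
  Expand √20 as a continued fraction. a₀ = ⌊√20⌋ = 4; iterate m_{k+1} = d_k·a_k − m_k, d_{k+1} = (20 − m_{k+1}²)/d_k, a_{k+1} = ⌊(a₀ + m_{k+1})/d_{k+1}⌋ (starting m₀ = 0, d₀ = 1), with convergents p_k = a_k·p_{k-1} + p_{k-2}, q_k = a_k·q_{k-1} + q_{k-2} (p₋₁ = 1, q₋₁ = 0):
  k = 0: a₀ = 4; p₀/q₀ = 4/1; p₀² − 20·q₀² = 16 − 20 = -4.
  k = 1: m = 4, d = 4, a = ⌊(4 + 4)/4⌋ = 2; p/q = (2·4 + 1)/(2·1 + 0) = 9/2; p² − 20·q² = 81 − 80 = 1.
  The first convergent with p² − 20·q² = 1 gives the fundamental solution (x₁, y₁) = (9, 2).
Step 2: Apply the recurrence (x_{n+1}, y_{n+1}) = (x₁x_n + 20y₁y_n, x₁y_n + y₁x_n) repeatedly.
  From (x_1, y_1) = (9, 2): x_2 = 9·9 + 20·2·2 = 161; y_2 = 9·2 + 2·9 = 36.
  From (x_2, y_2) = (161, 36): x_3 = 9·161 + 20·2·36 = 2889; y_3 = 9·36 + 2·161 = 646.
  From (x_3, y_3) = (2889, 646): x_4 = 9·2889 + 20·2·646 = 51841; y_4 = 9·646 + 2·2889 = 11592.
  From (x_4, y_4) = (51841, 11592): x_5 = 9·51841 + 20·2·11592 = 930249; y_5 = 9·11592 + 2·51841 = 208010.
  From (x_5, y_5) = (930249, 208010): x_6 = 9·930249 + 20·2·208010 = 16692641; y_6 = 9·208010 + 2·930249 = 3732588.
  From (x_6, y_6) = (16692641, 3732588): x_7 = 9·16692641 + 20·2·3732588 = 299537289; y_7 = 9·3732588 + 2·16692641 = 66978574.
  From (x_7, y_7) = (299537289, 66978574): x_8 = 9·299537289 + 20·2·66978574 = 5374978561; y_8 = 9·66978574 + 2·299537289 = 1201881744.
Step 3: Verify x_8² - 20·y_8² = 28890394531209630721 - 28890394531209630720 = 1 (should be 1). ✓

(x_1, y_1) = (9, 2); (x_8, y_8) = (5374978561, 1201881744).


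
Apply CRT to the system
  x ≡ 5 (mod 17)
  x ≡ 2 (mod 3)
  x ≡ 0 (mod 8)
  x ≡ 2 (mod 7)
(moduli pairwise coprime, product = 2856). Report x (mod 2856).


Product of moduli M = 17 · 3 · 8 · 7 = 2856.
Merge one congruence at a time:
  Start: x ≡ 5 (mod 17).
  Combine with x ≡ 2 (mod 3); new modulus lcm = 51.
    Write x = 5 + 17·t and substitute into x ≡ 2 (mod 3): 17·t ≡ 2 − 5 = -3 (mod 3).
    Reduce coefficients mod 3: 2·t ≡ 0 (mod 3).
    The inverse of 2 mod 3 is 2 (since 2·2 = 4 = 1·3 + 1), so t ≡ 2·0 = 0 ≡ 0 (mod 3).
    Then x = 5 + 17·0 = 5, valid modulo lcm(17, 3) = 51: x ≡ 5 (mod 51).
  Combine with x ≡ 0 (mod 8); new modulus lcm = 408.
    Write x = 5 + 51·t and substitute into x ≡ 0 (mod 8): 51·t ≡ 0 − 5 = -5 (mod 8).
    Reduce coefficients mod 8: 3·t ≡ 3 (mod 8).
    The inverse of 3 mod 8 is 3 (since 3·3 = 9 = 1·8 + 1), so t ≡ 3·3 = 9 ≡ 1 (mod 8).
    Then x = 5 + 51·1 = 56, valid modulo lcm(51, 8) = 408: x ≡ 56 (mod 408).
  Combine with x ≡ 2 (mod 7); new modulus lcm = 2856.
    Write x = 56 + 408·t and substitute into x ≡ 2 (mod 7): 408·t ≡ 2 − 56 = -54 (mod 7).
    Reduce coefficients mod 7: 2·t ≡ 2 (mod 7).
    The inverse of 2 mod 7 is 4 (since 2·4 = 8 = 1·7 + 1), so t ≡ 4·2 = 8 ≡ 1 (mod 7).
    Then x = 56 + 408·1 = 464, valid modulo lcm(408, 7) = 2856: x ≡ 464 (mod 2856).
Verify against each original: 464 mod 17 = 5, 464 mod 3 = 2, 464 mod 8 = 0, 464 mod 7 = 2.

x ≡ 464 (mod 2856).


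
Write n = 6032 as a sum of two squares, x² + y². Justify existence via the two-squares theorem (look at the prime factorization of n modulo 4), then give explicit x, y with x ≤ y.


Step 1: Factor n = 6032 = 2^4 · 13 · 29.
Step 2: Check the mod-4 condition on each prime factor: 2 = 2 (special); 13 ≡ 1 (mod 4), exponent 1; 29 ≡ 1 (mod 4), exponent 1.
All primes ≡ 3 (mod 4) appear to even exponent (or don't appear), so by the two-squares theorem n IS expressible as a sum of two squares.
Step 3: Build a representation. Group n = k² · m with k = 4 and m = 13 · 29 = 377 (a product of primes ≡ 1 (mod 4)); a representation of m scales to one of n via (k·x)² + (k·y)² = k²(x² + y²). Each prime p ≡ 1 (mod 4) is itself a sum of two squares; find a² by testing p − a² for a perfect square:
  13: 13 − 1² = 12, 13 − 2² = 9 = 3² ⇒ 13 = 2² + 3².
  29: 29 − 1² = 28, 29 − 2² = 25 = 5² ⇒ 29 = 2² + 5².
  Combine using the Brahmagupta–Fibonacci identity (a² + b²)(c² + d²) = (ac − bd)² + (ad + bc)² = (ac + bd)² + (ad − bc)²:
  13 · 29 = 377: from (2² + 3²)(2² + 5²), take (2·2 − 3·5, 2·5 + 3·2) = (4 − 15, 10 + 6) = (-11, 16); dropping signs (only squares matter) gives (11, 16); check 11² + 16² = 121 + 256 = 377 ✓.
  Scale by k = 4: (4·11, 4·16) = (44, 64).
Step 4: Order so x ≤ y and verify: 44² + 64² = 1936 + 4096 = 6032 = n. ✓

n = 6032 = 44² + 64² (one valid representation with x ≤ y).


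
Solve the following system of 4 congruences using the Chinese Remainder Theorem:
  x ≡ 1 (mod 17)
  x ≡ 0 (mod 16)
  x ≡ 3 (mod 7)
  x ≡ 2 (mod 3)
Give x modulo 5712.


Product of moduli M = 17 · 16 · 7 · 3 = 5712.
Merge one congruence at a time:
  Start: x ≡ 1 (mod 17).
  Combine with x ≡ 0 (mod 16); new modulus lcm = 272.
    Write x = 1 + 17·t and substitute into x ≡ 0 (mod 16): 17·t ≡ 0 − 1 = -1 (mod 16).
    Reduce coefficients mod 16: 1·t ≡ 15 (mod 16).
    So t ≡ 15 (mod 16).
    Then x = 1 + 17·15 = 256, valid modulo lcm(17, 16) = 272: x ≡ 256 (mod 272).
  Combine with x ≡ 3 (mod 7); new modulus lcm = 1904.
    Write x = 256 + 272·t and substitute into x ≡ 3 (mod 7): 272·t ≡ 3 − 256 = -253 (mod 7).
    Reduce coefficients mod 7: 6·t ≡ 6 (mod 7).
    The inverse of 6 mod 7 is 6 (since 6·6 = 36 = 5·7 + 1), so t ≡ 6·6 = 36 ≡ 1 (mod 7).
    Then x = 256 + 272·1 = 528, valid modulo lcm(272, 7) = 1904: x ≡ 528 (mod 1904).
  Combine with x ≡ 2 (mod 3); new modulus lcm = 5712.
    Write x = 528 + 1904·t and substitute into x ≡ 2 (mod 3): 1904·t ≡ 2 − 528 = -526 (mod 3).
    Reduce coefficients mod 3: 2·t ≡ 2 (mod 3).
    The inverse of 2 mod 3 is 2 (since 2·2 = 4 = 1·3 + 1), so t ≡ 2·2 = 4 ≡ 1 (mod 3).
    Then x = 528 + 1904·1 = 2432, valid modulo lcm(1904, 3) = 5712: x ≡ 2432 (mod 5712).
Verify against each original: 2432 mod 17 = 1, 2432 mod 16 = 0, 2432 mod 7 = 3, 2432 mod 3 = 2.

x ≡ 2432 (mod 5712).


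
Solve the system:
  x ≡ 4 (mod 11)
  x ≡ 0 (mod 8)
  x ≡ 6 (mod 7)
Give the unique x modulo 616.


Moduli 11, 8, 7 are pairwise coprime; by CRT there is a unique solution modulo M = 11 · 8 · 7 = 616.
Solve pairwise, accumulating the modulus:
  Start with x ≡ 4 (mod 11).
  Combine with x ≡ 0 (mod 8): since gcd(11, 8) = 1, we get a unique residue mod 88.
    Write x = 4 + 11·t and substitute into x ≡ 0 (mod 8): 11·t ≡ 0 − 4 = -4 (mod 8).
    Reduce coefficients mod 8: 3·t ≡ 4 (mod 8).
    The inverse of 3 mod 8 is 3 (since 3·3 = 9 = 1·8 + 1), so t ≡ 3·4 = 12 ≡ 4 (mod 8).
    Then x = 4 + 11·4 = 48, valid modulo lcm(11, 8) = 88: x ≡ 48 (mod 88).
  Combine with x ≡ 6 (mod 7): since gcd(88, 7) = 1, we get a unique residue mod 616.
    Write x = 48 + 88·t and substitute into x ≡ 6 (mod 7): 88·t ≡ 6 − 48 = -42 (mod 7).
    Reduce coefficients mod 7: 4·t ≡ 0 (mod 7).
    The inverse of 4 mod 7 is 2 (since 4·2 = 8 = 1·7 + 1), so t ≡ 2·0 = 0 ≡ 0 (mod 7).
    Then x = 48 + 88·0 = 48, valid modulo lcm(88, 7) = 616: x ≡ 48 (mod 616).
Verify: 48 mod 11 = 4 ✓, 48 mod 8 = 0 ✓, 48 mod 7 = 6 ✓.

x ≡ 48 (mod 616).


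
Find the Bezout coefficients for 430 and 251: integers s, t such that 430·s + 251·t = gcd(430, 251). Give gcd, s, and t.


Euclidean algorithm on (430, 251) — divide until remainder is 0:
  430 = 1 · 251 + 179
  251 = 1 · 179 + 72
  179 = 2 · 72 + 35
  72 = 2 · 35 + 2
  35 = 17 · 2 + 1
  2 = 2 · 1 + 0
gcd(430, 251) = 1.
Track Bezout coefficients alongside the remainders: start with r₀ = 430 = a·1 + b·0 (s = 1, t = 0) and r₁ = 251 = a·0 + b·1 (s = 0, t = 1); each new remainder r_{k+1} = r_{k-1} − q_k·r_k inherits s_{k+1} = s_{k-1} − q_k·s_k, t_{k+1} = t_{k-1} − q_k·t_k, so r_k = a·s_k + b·t_k at every step:
  q = 1: r = 179, s = 1 − 1·0 = 1, t = 0 − 1·1 = -1  (check: 430·1 + 251·(-1) = 179)
  q = 1: r = 72, s = 0 − 1·1 = -1, t = 1 − 1·(-1) = 2  (check: 430·(-1) + 251·2 = 72)
  q = 2: r = 35, s = 1 − 2·(-1) = 3, t = -1 − 2·2 = -5  (check: 430·3 + 251·(-5) = 35)
  q = 2: r = 2, s = -1 − 2·3 = -7, t = 2 − 2·(-5) = 12  (check: 430·(-7) + 251·12 = 2)
  q = 17: r = 1, s = 3 − 17·(-7) = 122, t = -5 − 17·12 = -209  (check: 430·122 + 251·(-209) = 1)
The row with r = 1 (the gcd) gives the Bezout coefficients s = 122, t = -209.
Result: 430 · (122) + 251 · (-209) = 1.

gcd(430, 251) = 1; s = 122, t = -209 (check: 430·122 + 251·(-209) = 1).


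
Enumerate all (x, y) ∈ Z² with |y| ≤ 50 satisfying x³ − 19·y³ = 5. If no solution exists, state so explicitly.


The equation is x³ - 19y³ = 5. For fixed y, x³ = 19·y³ + 5, so a solution requires the RHS to be a perfect cube.
Strategy: iterate y from -50 to 50, compute RHS = 19·y³ + 5, and check whether it is a (positive or negative) perfect cube.
Check small values of y:
  y = 0: RHS = 5 is not a perfect cube.
  y = 1: RHS = 24 is not a perfect cube.
  y = -1: RHS = -14 is not a perfect cube.
  y = 2: RHS = 157 is not a perfect cube.
  y = -2: RHS = -147 is not a perfect cube.
  y = 3: RHS = 518 is not a perfect cube.
  y = -3: RHS = -508 is not a perfect cube.
Continuing the search up to |y| = 50 finds no solutions either.
No (x, y) in the scanned range satisfies the equation.

No integer solutions with |y| ≤ 50.


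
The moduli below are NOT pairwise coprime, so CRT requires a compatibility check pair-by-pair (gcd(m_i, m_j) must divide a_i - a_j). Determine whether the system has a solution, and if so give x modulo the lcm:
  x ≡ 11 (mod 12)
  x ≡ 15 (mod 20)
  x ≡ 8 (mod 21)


Moduli 12, 20, 21 are not pairwise coprime, so CRT works modulo lcm(m_i) when all pairwise compatibility conditions hold.
Pairwise compatibility: gcd(m_i, m_j) must divide a_i - a_j for every pair.
Merge one congruence at a time:
  Start: x ≡ 11 (mod 12).
  Combine with x ≡ 15 (mod 20): gcd(12, 20) = 4; 15 - 11 = 4, which IS divisible by 4, so compatible.
    Write x = 11 + 12·t and substitute into x ≡ 15 (mod 20): 12·t ≡ 15 − 11 = 4 (mod 20).
    Divide the congruence (and modulus) by g = 4: 3·t ≡ 1 (mod 5).
    The inverse of 3 mod 5 is 2 (since 3·2 = 6 = 1·5 + 1), so t ≡ 2·1 = 2 ≡ 2 (mod 5).
    Then x = 11 + 12·2 = 35, valid modulo lcm(12, 20) = 60: x ≡ 35 (mod 60).
  Combine with x ≡ 8 (mod 21): gcd(60, 21) = 3; 8 - 35 = -27, which IS divisible by 3, so compatible.
    Write x = 35 + 60·t and substitute into x ≡ 8 (mod 21): 60·t ≡ 8 − 35 = -27 (mod 21).
    Divide the congruence (and modulus) by g = 3: 20·t ≡ -9 (mod 7).
    Reduce coefficients mod 7: 6·t ≡ 5 (mod 7).
    The inverse of 6 mod 7 is 6 (since 6·6 = 36 = 5·7 + 1), so t ≡ 6·5 = 30 ≡ 2 (mod 7).
    Then x = 35 + 60·2 = 155, valid modulo lcm(60, 21) = 420: x ≡ 155 (mod 420).
Verify: 155 mod 12 = 11, 155 mod 20 = 15, 155 mod 21 = 8.

x ≡ 155 (mod 420).


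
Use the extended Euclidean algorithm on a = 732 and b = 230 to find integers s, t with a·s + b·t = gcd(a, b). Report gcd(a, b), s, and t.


Euclidean algorithm on (732, 230) — divide until remainder is 0:
  732 = 3 · 230 + 42
  230 = 5 · 42 + 20
  42 = 2 · 20 + 2
  20 = 10 · 2 + 0
gcd(732, 230) = 2.
Track Bezout coefficients alongside the remainders: start with r₀ = 732 = a·1 + b·0 (s = 1, t = 0) and r₁ = 230 = a·0 + b·1 (s = 0, t = 1); each new remainder r_{k+1} = r_{k-1} − q_k·r_k inherits s_{k+1} = s_{k-1} − q_k·s_k, t_{k+1} = t_{k-1} − q_k·t_k, so r_k = a·s_k + b·t_k at every step:
  q = 3: r = 42, s = 1 − 3·0 = 1, t = 0 − 3·1 = -3  (check: 732·1 + 230·(-3) = 42)
  q = 5: r = 20, s = 0 − 5·1 = -5, t = 1 − 5·(-3) = 16  (check: 732·(-5) + 230·16 = 20)
  q = 2: r = 2, s = 1 − 2·(-5) = 11, t = -3 − 2·16 = -35  (check: 732·11 + 230·(-35) = 2)
The row with r = 2 (the gcd) gives the Bezout coefficients s = 11, t = -35.
Result: 732 · (11) + 230 · (-35) = 2.

gcd(732, 230) = 2; s = 11, t = -35 (check: 732·11 + 230·(-35) = 2).


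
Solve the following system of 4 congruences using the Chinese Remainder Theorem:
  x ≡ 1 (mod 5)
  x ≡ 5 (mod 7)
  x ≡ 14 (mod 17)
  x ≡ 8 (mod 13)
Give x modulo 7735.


Product of moduli M = 5 · 7 · 17 · 13 = 7735.
Merge one congruence at a time:
  Start: x ≡ 1 (mod 5).
  Combine with x ≡ 5 (mod 7); new modulus lcm = 35.
    Write x = 1 + 5·t and substitute into x ≡ 5 (mod 7): 5·t ≡ 5 − 1 = 4 (mod 7).
    The inverse of 5 mod 7 is 3 (since 5·3 = 15 = 2·7 + 1), so t ≡ 3·4 = 12 ≡ 5 (mod 7).
    Then x = 1 + 5·5 = 26, valid modulo lcm(5, 7) = 35: x ≡ 26 (mod 35).
  Combine with x ≡ 14 (mod 17); new modulus lcm = 595.
    Write x = 26 + 35·t and substitute into x ≡ 14 (mod 17): 35·t ≡ 14 − 26 = -12 (mod 17).
    Reduce coefficients mod 17: 1·t ≡ 5 (mod 17).
    So t ≡ 5 (mod 17).
    Then x = 26 + 35·5 = 201, valid modulo lcm(35, 17) = 595: x ≡ 201 (mod 595).
  Combine with x ≡ 8 (mod 13); new modulus lcm = 7735.
    Write x = 201 + 595·t and substitute into x ≡ 8 (mod 13): 595·t ≡ 8 − 201 = -193 (mod 13).
    Reduce coefficients mod 13: 10·t ≡ 2 (mod 13).
    The inverse of 10 mod 13 is 4 (since 10·4 = 40 = 3·13 + 1), so t ≡ 4·2 = 8 ≡ 8 (mod 13).
    Then x = 201 + 595·8 = 4961, valid modulo lcm(595, 13) = 7735: x ≡ 4961 (mod 7735).
Verify against each original: 4961 mod 5 = 1, 4961 mod 7 = 5, 4961 mod 17 = 14, 4961 mod 13 = 8.

x ≡ 4961 (mod 7735).


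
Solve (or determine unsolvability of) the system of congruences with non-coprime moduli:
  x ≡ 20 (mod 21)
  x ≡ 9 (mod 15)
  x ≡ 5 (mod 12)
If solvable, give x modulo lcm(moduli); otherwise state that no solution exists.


Moduli 21, 15, 12 are not pairwise coprime, so CRT works modulo lcm(m_i) when all pairwise compatibility conditions hold.
Pairwise compatibility: gcd(m_i, m_j) must divide a_i - a_j for every pair.
Merge one congruence at a time:
  Start: x ≡ 20 (mod 21).
  Combine with x ≡ 9 (mod 15): gcd(21, 15) = 3, and 9 - 20 = -11 is NOT divisible by 3.
    ⇒ system is inconsistent (no integer solution).

No solution (the system is inconsistent).


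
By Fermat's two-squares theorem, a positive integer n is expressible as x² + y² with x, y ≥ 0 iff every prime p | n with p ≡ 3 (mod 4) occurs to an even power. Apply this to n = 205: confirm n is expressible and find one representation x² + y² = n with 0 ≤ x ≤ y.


Step 1: Factor n = 205 = 5 · 41.
Step 2: Check the mod-4 condition on each prime factor: 5 ≡ 1 (mod 4), exponent 1; 41 ≡ 1 (mod 4), exponent 1.
All primes ≡ 3 (mod 4) appear to even exponent (or don't appear), so by the two-squares theorem n IS expressible as a sum of two squares.
Step 3: Build a representation. Here n = 5 · 41 is a product of primes ≡ 1 (mod 4). Each prime p ≡ 1 (mod 4) is itself a sum of two squares; find a² by testing p − a² for a perfect square:
  5: 5 − 1² = 4 = 2² ⇒ 5 = 1² + 2².
  41: 41 − 1² = 40, 41 − 2² = 37, 41 − 3² = 32, 41 − 4² = 25 = 5² ⇒ 41 = 4² + 5².
  Combine using the Brahmagupta–Fibonacci identity (a² + b²)(c² + d²) = (ac − bd)² + (ad + bc)² = (ac + bd)² + (ad − bc)²:
  5 · 41 = 205: from (1² + 2²)(4² + 5²), take (1·4 − 2·5, 1·5 + 2·4) = (4 − 10, 5 + 8) = (-6, 13); dropping signs (only squares matter) gives (6, 13); check 6² + 13² = 36 + 169 = 205 ✓.
Step 4: Order so x ≤ y and verify: 6² + 13² = 36 + 169 = 205 = n. ✓

n = 205 = 6² + 13² (one valid representation with x ≤ y).


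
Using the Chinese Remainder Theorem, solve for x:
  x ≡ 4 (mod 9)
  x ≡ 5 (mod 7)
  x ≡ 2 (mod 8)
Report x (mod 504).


Moduli 9, 7, 8 are pairwise coprime; by CRT there is a unique solution modulo M = 9 · 7 · 8 = 504.
Solve pairwise, accumulating the modulus:
  Start with x ≡ 4 (mod 9).
  Combine with x ≡ 5 (mod 7): since gcd(9, 7) = 1, we get a unique residue mod 63.
    Write x = 4 + 9·t and substitute into x ≡ 5 (mod 7): 9·t ≡ 5 − 4 = 1 (mod 7).
    Reduce coefficients mod 7: 2·t ≡ 1 (mod 7).
    The inverse of 2 mod 7 is 4 (since 2·4 = 8 = 1·7 + 1), so t ≡ 4·1 = 4 ≡ 4 (mod 7).
    Then x = 4 + 9·4 = 40, valid modulo lcm(9, 7) = 63: x ≡ 40 (mod 63).
  Combine with x ≡ 2 (mod 8): since gcd(63, 8) = 1, we get a unique residue mod 504.
    Write x = 40 + 63·t and substitute into x ≡ 2 (mod 8): 63·t ≡ 2 − 40 = -38 (mod 8).
    Reduce coefficients mod 8: 7·t ≡ 2 (mod 8).
    The inverse of 7 mod 8 is 7 (since 7·7 = 49 = 6·8 + 1), so t ≡ 7·2 = 14 ≡ 6 (mod 8).
    Then x = 40 + 63·6 = 418, valid modulo lcm(63, 8) = 504: x ≡ 418 (mod 504).
Verify: 418 mod 9 = 4 ✓, 418 mod 7 = 5 ✓, 418 mod 8 = 2 ✓.

x ≡ 418 (mod 504).
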